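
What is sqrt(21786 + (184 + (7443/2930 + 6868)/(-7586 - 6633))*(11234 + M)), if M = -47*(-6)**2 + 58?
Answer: 3*sqrt(3439659710694813866)/4166167 ≈ 1335.5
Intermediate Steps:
M = -1634 (M = -47*36 + 58 = -1692 + 58 = -1634)
sqrt(21786 + (184 + (7443/2930 + 6868)/(-7586 - 6633))*(11234 + M)) = sqrt(21786 + (184 + (7443/2930 + 6868)/(-7586 - 6633))*(11234 - 1634)) = sqrt(21786 + (184 + (7443*(1/2930) + 6868)/(-14219))*9600) = sqrt(21786 + (184 + (7443/2930 + 6868)*(-1/14219))*9600) = sqrt(21786 + (184 + (20130683/2930)*(-1/14219))*9600) = sqrt(21786 + (184 - 20130683/41661670)*9600) = sqrt(21786 + (7645616597/41661670)*9600) = sqrt(21786 + 7339791933120/4166167) = sqrt(7430556047382/4166167) = 3*sqrt(3439659710694813866)/4166167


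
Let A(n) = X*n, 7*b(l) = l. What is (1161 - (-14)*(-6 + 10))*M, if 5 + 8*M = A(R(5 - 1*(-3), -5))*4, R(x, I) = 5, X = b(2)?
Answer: 6085/56 ≈ 108.66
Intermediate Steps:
b(l) = l/7
X = 2/7 (X = (⅐)*2 = 2/7 ≈ 0.28571)
A(n) = 2*n/7
M = 5/56 (M = -5/8 + (((2/7)*5)*4)/8 = -5/8 + ((10/7)*4)/8 = -5/8 + (⅛)*(40/7) = -5/8 + 5/7 = 5/56 ≈ 0.089286)
(1161 - (-14)*(-6 + 10))*M = (1161 - (-14)*(-6 + 10))*(5/56) = (1161 - (-14)*4)*(5/56) = (1161 - 1*(-56))*(5/56) = (1161 + 56)*(5/56) = 1217*(5/56) = 6085/56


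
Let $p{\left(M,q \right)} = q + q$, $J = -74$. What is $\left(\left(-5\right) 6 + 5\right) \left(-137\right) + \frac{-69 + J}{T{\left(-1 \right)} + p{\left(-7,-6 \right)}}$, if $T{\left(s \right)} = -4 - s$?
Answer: $\frac{51518}{15} \approx 3434.5$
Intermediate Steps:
$p{\left(M,q \right)} = 2 q$
$\left(\left(-5\right) 6 + 5\right) \left(-137\right) + \frac{-69 + J}{T{\left(-1 \right)} + p{\left(-7,-6 \right)}} = \left(\left(-5\right) 6 + 5\right) \left(-137\right) + \frac{-69 - 74}{\left(-4 - -1\right) + 2 \left(-6\right)} = \left(-30 + 5\right) \left(-137\right) - \frac{143}{\left(-4 + 1\right) - 12} = \left(-25\right) \left(-137\right) - \frac{143}{-3 - 12} = 3425 - \frac{143}{-15} = 3425 - - \frac{143}{15} = 3425 + \frac{143}{15} = \frac{51518}{15}$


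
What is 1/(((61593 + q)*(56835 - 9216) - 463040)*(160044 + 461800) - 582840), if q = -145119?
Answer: -1/2473625558459936 ≈ -4.0427e-16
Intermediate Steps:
1/(((61593 + q)*(56835 - 9216) - 463040)*(160044 + 461800) - 582840) = 1/(((61593 - 145119)*(56835 - 9216) - 463040)*(160044 + 461800) - 582840) = 1/((-83526*47619 - 463040)*621844 - 582840) = 1/((-3977424594 - 463040)*621844 - 582840) = 1/(-3977887634*621844 - 582840) = 1/(-2473625557877096 - 582840) = 1/(-2473625558459936) = -1/2473625558459936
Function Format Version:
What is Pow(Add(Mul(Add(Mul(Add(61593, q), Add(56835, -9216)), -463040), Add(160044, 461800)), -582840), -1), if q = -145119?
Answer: Rational(-1, 2473625558459936) ≈ -4.0427e-16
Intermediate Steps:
Pow(Add(Mul(Add(Mul(Add(61593, q), Add(56835, -9216)), -463040), Add(160044, 461800)), -582840), -1) = Pow(Add(Mul(Add(Mul(Add(61593, -145119), Add(56835, -9216)), -463040), Add(160044, 461800)), -582840), -1) = Pow(Add(Mul(Add(Mul(-83526, 47619), -463040), 621844), -582840), -1) = Pow(Add(Mul(Add(-3977424594, -463040), 621844), -582840), -1) = Pow(Add(Mul(-3977887634, 621844), -582840), -1) = Pow(Add(-2473625557877096, -582840), -1) = Pow(-2473625558459936, -1) = Rational(-1, 2473625558459936)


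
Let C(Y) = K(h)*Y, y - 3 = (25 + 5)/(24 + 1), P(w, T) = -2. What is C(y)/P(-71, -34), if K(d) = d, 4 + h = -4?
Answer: 84/5 ≈ 16.800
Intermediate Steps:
h = -8 (h = -4 - 4 = -8)
y = 21/5 (y = 3 + (25 + 5)/(24 + 1) = 3 + 30/25 = 3 + 30*(1/25) = 3 + 6/5 = 21/5 ≈ 4.2000)
C(Y) = -8*Y
C(y)/P(-71, -34) = -8*21/5/(-2) = -168/5*(-1/2) = 84/5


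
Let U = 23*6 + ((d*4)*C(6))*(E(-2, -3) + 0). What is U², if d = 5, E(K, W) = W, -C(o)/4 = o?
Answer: 2490084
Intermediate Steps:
C(o) = -4*o
U = 1578 (U = 23*6 + ((5*4)*(-4*6))*(-3 + 0) = 138 + (20*(-24))*(-3) = 138 - 480*(-3) = 138 + 1440 = 1578)
U² = 1578² = 2490084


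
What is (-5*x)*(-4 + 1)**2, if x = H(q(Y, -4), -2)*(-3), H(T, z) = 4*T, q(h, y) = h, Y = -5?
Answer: -2700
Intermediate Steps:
x = 60 (x = (4*(-5))*(-3) = -20*(-3) = 60)
(-5*x)*(-4 + 1)**2 = (-5*60)*(-4 + 1)**2 = -300*(-3)**2 = -300*9 = -2700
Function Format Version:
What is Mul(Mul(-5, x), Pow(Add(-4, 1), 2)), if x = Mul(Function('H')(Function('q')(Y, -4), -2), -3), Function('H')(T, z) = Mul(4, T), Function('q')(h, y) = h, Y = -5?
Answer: -2700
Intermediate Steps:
x = 60 (x = Mul(Mul(4, -5), -3) = Mul(-20, -3) = 60)
Mul(Mul(-5, x), Pow(Add(-4, 1), 2)) = Mul(Mul(-5, 60), Pow(Add(-4, 1), 2)) = Mul(-300, Pow(-3, 2)) = Mul(-300, 9) = -2700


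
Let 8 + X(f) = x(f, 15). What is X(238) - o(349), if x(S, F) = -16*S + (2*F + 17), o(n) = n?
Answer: -4118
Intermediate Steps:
x(S, F) = 17 - 16*S + 2*F (x(S, F) = -16*S + (17 + 2*F) = 17 - 16*S + 2*F)
X(f) = 39 - 16*f (X(f) = -8 + (17 - 16*f + 2*15) = -8 + (17 - 16*f + 30) = -8 + (47 - 16*f) = 39 - 16*f)
X(238) - o(349) = (39 - 16*238) - 1*349 = (39 - 3808) - 349 = -3769 - 349 = -4118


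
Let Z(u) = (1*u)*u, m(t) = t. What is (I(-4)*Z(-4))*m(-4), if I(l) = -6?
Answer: 384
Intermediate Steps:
Z(u) = u² (Z(u) = u*u = u²)
(I(-4)*Z(-4))*m(-4) = -6*(-4)²*(-4) = -6*16*(-4) = -96*(-4) = 384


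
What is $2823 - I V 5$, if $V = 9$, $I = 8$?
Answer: $2463$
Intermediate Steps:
$2823 - I V 5 = 2823 - 8 \cdot 9 \cdot 5 = 2823 - 72 \cdot 5 = 2823 - 360 = 2463$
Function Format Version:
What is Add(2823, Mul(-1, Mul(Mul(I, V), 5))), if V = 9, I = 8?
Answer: 2463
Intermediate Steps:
Add(2823, Mul(-1, Mul(Mul(I, V), 5))) = Add(2823, Mul(-1, Mul(Mul(8, 9), 5))) = Add(2823, Mul(-1, Mul(72, 5))) = Add(2823, Mul(-1, 360)) = Add(2823, -360) = 2463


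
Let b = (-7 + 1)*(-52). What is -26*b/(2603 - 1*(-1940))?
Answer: -8112/4543 ≈ -1.7856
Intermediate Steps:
b = 312 (b = -6*(-52) = 312)
-26*b/(2603 - 1*(-1940)) = -8112/(2603 - 1*(-1940)) = -8112/(2603 + 1940) = -8112/4543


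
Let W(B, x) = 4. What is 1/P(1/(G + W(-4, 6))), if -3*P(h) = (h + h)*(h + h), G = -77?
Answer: -15987/4 ≈ -3996.8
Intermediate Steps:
P(h) = -4*h²/3 (P(h) = -(h + h)*(h + h)/3 = -2*h*2*h/3 = -4*h²/3)
1/P(1/(G + W(-4, 6))) = 1/(-4/(3*(-77 + 4)²)) = 1/(-4*(1/(-73))²/3) = 1/(-4*(-1/73)²/3) = 1/(-4/3*1/5329) = 1/(-4/15987) = -15987/4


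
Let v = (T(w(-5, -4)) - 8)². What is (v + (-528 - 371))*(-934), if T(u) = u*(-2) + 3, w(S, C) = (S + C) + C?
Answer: 427772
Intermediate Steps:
w(S, C) = S + 2*C (w(S, C) = (C + S) + C = S + 2*C)
T(u) = 3 - 2*u (T(u) = -2*u + 3 = 3 - 2*u)
v = 441 (v = ((3 - 2*(-5 + 2*(-4))) - 8)² = ((3 - 2*(-5 - 8)) - 8)² = ((3 - 2*(-13)) - 8)² = ((3 + 26) - 8)² = (29 - 8)² = 21² = 441)
(v + (-528 - 371))*(-934) = (441 + (-528 - 371))*(-934) = (441 - 899)*(-934) = -458*(-934) = 427772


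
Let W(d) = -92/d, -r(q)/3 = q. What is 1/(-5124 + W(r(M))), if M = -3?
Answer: -9/46208 ≈ -0.00019477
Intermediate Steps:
r(q) = -3*q
1/(-5124 + W(r(M))) = 1/(-5124 - 92/((-3*(-3)))) = 1/(-5124 - 92/9) = 1/(-46208/9) = -9/46208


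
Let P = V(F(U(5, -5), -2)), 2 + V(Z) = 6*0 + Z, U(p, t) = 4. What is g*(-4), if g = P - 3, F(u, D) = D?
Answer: 28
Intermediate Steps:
V(Z) = -2 + Z (V(Z) = -2 + (6*0 + Z) = -2 + (0 + Z) = -2 + Z)
P = -4 (P = -2 - 2 = -4)
g = -7 (g = -4 - 3 = -7)
g*(-4) = -7*(-4) = 28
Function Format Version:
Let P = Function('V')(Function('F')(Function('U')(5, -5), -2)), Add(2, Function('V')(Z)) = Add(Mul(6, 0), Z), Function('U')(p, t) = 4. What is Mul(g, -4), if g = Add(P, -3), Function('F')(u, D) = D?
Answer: 28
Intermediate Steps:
Function('V')(Z) = Add(-2, Z) (Function('V')(Z) = Add(-2, Add(Mul(6, 0), Z)) = Add(-2, Add(0, Z)) = Add(-2, Z))
P = -4 (P = Add(-2, -2) = -4)
g = -7 (g = Add(-4, -3) = -7)
Mul(g, -4) = Mul(-7, -4) = 28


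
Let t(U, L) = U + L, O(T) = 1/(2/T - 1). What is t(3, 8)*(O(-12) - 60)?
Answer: -4686/7 ≈ -669.43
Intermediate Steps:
O(T) = 1/(-1 + 2/T)
t(U, L) = L + U
t(3, 8)*(O(-12) - 60) = (8 + 3)*(-1*(-12)/(-2 - 12) - 60) = 11*(-1*(-12)/(-14) - 60) = 11*(-1*(-12)*(-1/14) - 60) = 11*(-6/7 - 60) = 11*(-426/7) = -4686/7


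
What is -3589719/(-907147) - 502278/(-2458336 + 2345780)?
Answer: 9145578645/1086221678 ≈ 8.4196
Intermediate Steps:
-3589719/(-907147) - 502278/(-2458336 + 2345780) = -3589719*(-1/907147) - 502278/(-112556) = 76377/19301 - 502278*(-1/112556) = 76377/19301 + 251139/56278 = 9145578645/1086221678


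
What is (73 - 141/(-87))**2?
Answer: 4682896/841 ≈ 5568.3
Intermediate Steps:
(73 - 141/(-87))**2 = (73 - 141*(-1/87))**2 = (73 + 47/29)**2 = (2164/29)**2 = 4682896/841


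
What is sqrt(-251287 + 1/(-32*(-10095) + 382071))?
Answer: 4*I*sqrt(7808453324923251)/705111 ≈ 501.29*I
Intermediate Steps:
sqrt(-251287 + 1/(-32*(-10095) + 382071)) = sqrt(-251287 + 1/(323040 + 382071)) = sqrt(-251287 + 1/705111) = sqrt(-177185227856/705111) = 4*I*sqrt(7808453324923251)/705111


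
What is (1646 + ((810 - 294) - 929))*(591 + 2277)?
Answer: 3536244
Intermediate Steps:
(1646 + ((810 - 294) - 929))*(591 + 2277) = (1646 + (516 - 929))*2868 = (1646 - 413)*2868 = 1233*2868 = 3536244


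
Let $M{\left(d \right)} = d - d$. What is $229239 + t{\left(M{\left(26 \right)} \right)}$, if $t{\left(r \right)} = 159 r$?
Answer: $229239$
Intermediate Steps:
$M{\left(d \right)} = 0$
$229239 + t{\left(M{\left(26 \right)} \right)} = 229239 + 159 \cdot 0 = 229239 + 0 = 229239$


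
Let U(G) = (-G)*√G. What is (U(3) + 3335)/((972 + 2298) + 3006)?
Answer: 3335/6276 - √3/2092 ≈ 0.53056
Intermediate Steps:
U(G) = -G^(3/2)
(U(3) + 3335)/((972 + 2298) + 3006) = (-3^(3/2) + 3335)/((972 + 2298) + 3006) = (-3*√3 + 3335)/(3270 + 3006) = (-3*√3 + 3335)/6276 = (3335 - 3*√3)*(1/6276) = 3335/6276 - √3/2092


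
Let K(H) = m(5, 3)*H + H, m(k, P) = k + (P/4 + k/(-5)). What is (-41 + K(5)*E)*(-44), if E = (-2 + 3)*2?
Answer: -726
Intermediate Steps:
m(k, P) = P/4 + 4*k/5 (m(k, P) = k + (P*(1/4) + k*(-1/5)) = k + (P/4 - k/5) = k + (-k/5 + P/4) = P/4 + 4*k/5)
K(H) = 23*H/4 (K(H) = ((1/4)*3 + (4/5)*5)*H + H = (3/4 + 4)*H + H = 19*H/4 + H = 23*H/4)
E = 2 (E = 1*2 = 2)
(-41 + K(5)*E)*(-44) = (-41 + ((23/4)*5)*2)*(-44) = (-41 + (115/4)*2)*(-44) = (-41 + 115/2)*(-44) = (33/2)*(-44) = -726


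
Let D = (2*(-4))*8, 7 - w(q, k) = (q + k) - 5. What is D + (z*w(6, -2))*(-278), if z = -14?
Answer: 31072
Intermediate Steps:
w(q, k) = 12 - k - q (w(q, k) = 7 - ((q + k) - 5) = 7 - ((k + q) - 5) = 7 - (-5 + k + q) = 7 + (5 - k - q) = 12 - k - q)
D = -64 (D = -8*8 = -64)
D + (z*w(6, -2))*(-278) = -64 - 14*(12 - 1*(-2) - 1*6)*(-278) = -64 - 14*(12 + 2 - 6)*(-278) = -64 - 14*8*(-278) = -64 - 112*(-278) = -64 + 31136 = 31072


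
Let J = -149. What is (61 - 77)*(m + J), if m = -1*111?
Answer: 4160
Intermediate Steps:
m = -111
(61 - 77)*(m + J) = (61 - 77)*(-111 - 149) = -16*(-260) = 4160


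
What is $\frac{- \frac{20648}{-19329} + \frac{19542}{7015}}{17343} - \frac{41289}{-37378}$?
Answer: $\frac{97114260885442109}{87897666419789490} \approx 1.1049$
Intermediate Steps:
$\frac{- \frac{20648}{-19329} + \frac{19542}{7015}}{17343} - \frac{41289}{-37378} = \left(\left(-20648\right) \left(- \frac{1}{19329}\right) + 19542 \cdot \frac{1}{7015}\right) \frac{1}{17343} - - \frac{41289}{37378} = \left(\frac{20648}{19329} + \frac{19542}{7015}\right) \frac{1}{17343} + \frac{41289}{37378} = \frac{522573038}{135592935} \cdot \frac{1}{17343} + \frac{41289}{37378} = \frac{522573038}{2351588271705} + \frac{41289}{37378} = \frac{97114260885442109}{87897666419789490}$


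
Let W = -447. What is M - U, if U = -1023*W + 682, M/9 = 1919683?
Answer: 16819184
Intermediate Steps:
M = 17277147 (M = 9*1919683 = 17277147)
U = 457963 (U = -1023*(-447) + 682 = 457281 + 682 = 457963)
M - U = 17277147 - 1*457963 = 17277147 - 457963 = 16819184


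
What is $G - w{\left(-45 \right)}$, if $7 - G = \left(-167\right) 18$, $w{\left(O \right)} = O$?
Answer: $3058$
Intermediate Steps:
$G = 3013$ ($G = 7 - \left(-167\right) 18 = 7 - -3006 = 7 + 3006 = 3013$)
$G - w{\left(-45 \right)} = 3013 - -45 = 3013 + 45 = 3058$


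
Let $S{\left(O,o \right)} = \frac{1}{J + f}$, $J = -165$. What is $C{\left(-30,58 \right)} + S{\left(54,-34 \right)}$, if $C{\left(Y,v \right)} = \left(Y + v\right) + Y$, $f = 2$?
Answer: $- \frac{327}{163} \approx -2.0061$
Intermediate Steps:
$C{\left(Y,v \right)} = v + 2 Y$
$S{\left(O,o \right)} = - \frac{1}{163}$ ($S{\left(O,o \right)} = \frac{1}{-165 + 2} = \frac{1}{-163} = - \frac{1}{163}$)
$C{\left(-30,58 \right)} + S{\left(54,-34 \right)} = \left(58 + 2 \left(-30\right)\right) - \frac{1}{163} = \left(58 - 60\right) - \frac{1}{163} = -2 - \frac{1}{163} = - \frac{327}{163}$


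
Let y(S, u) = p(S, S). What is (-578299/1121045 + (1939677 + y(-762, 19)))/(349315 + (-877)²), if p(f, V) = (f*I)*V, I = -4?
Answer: -9331469299/27257088130 ≈ -0.34235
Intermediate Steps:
p(f, V) = -4*V*f (p(f, V) = (f*(-4))*V = (-4*f)*V = -4*V*f)
y(S, u) = -4*S² (y(S, u) = -4*S*S = -4*S²)
(-578299/1121045 + (1939677 + y(-762, 19)))/(349315 + (-877)²) = (-578299/1121045 + (1939677 - 4*(-762)²))/(349315 + (-877)²) = (-578299*1/1121045 + (1939677 - 4*580644))/(349315 + 769129) = (-578299/1121045 + (1939677 - 2322576))/1118444 = (-578299/1121045 - 382899)*(1/1118444) = -429247587754/1121045*1/1118444 = -9331469299/27257088130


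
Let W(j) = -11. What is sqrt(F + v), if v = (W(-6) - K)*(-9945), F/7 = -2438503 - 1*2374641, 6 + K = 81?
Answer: 11*I*sqrt(271378) ≈ 5730.3*I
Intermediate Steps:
K = 75 (K = -6 + 81 = 75)
F = -33692008 (F = 7*(-2438503 - 1*2374641) = 7*(-2438503 - 2374641) = 7*(-4813144) = -33692008)
v = 855270 (v = (-11 - 1*75)*(-9945) = (-11 - 75)*(-9945) = -86*(-9945) = 855270)
sqrt(F + v) = sqrt(-33692008 + 855270) = sqrt(-32836738) = 11*I*sqrt(271378)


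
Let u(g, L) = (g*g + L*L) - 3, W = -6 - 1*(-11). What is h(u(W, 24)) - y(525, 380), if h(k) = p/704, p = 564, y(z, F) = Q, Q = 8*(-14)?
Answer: 19853/176 ≈ 112.80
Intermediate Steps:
Q = -112
y(z, F) = -112
W = 5 (W = -6 + 11 = 5)
u(g, L) = -3 + L**2 + g**2 (u(g, L) = (g**2 + L**2) - 3 = (L**2 + g**2) - 3 = -3 + L**2 + g**2)
h(k) = 141/176 (h(k) = 564/704 = 564*(1/704) = 141/176)
h(u(W, 24)) - y(525, 380) = 141/176 - 1*(-112) = 141/176 + 112 = 19853/176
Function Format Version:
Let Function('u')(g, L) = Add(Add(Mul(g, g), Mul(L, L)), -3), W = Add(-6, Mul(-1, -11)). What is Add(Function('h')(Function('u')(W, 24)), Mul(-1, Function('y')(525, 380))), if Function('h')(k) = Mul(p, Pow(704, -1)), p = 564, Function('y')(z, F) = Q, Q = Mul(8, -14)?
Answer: Rational(19853, 176) ≈ 112.80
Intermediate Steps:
Q = -112
Function('y')(z, F) = -112
W = 5 (W = Add(-6, 11) = 5)
Function('u')(g, L) = Add(-3, Pow(L, 2), Pow(g, 2)) (Function('u')(g, L) = Add(Add(Pow(g, 2), Pow(L, 2)), -3) = Add(Add(Pow(L, 2), Pow(g, 2)), -3) = Add(-3, Pow(L, 2), Pow(g, 2)))
Function('h')(k) = Rational(141, 176) (Function('h')(k) = Mul(564, Pow(704, -1)) = Mul(564, Rational(1, 704)) = Rational(141, 176))
Add(Function('h')(Function('u')(W, 24)), Mul(-1, Function('y')(525, 380))) = Add(Rational(141, 176), Mul(-1, -112)) = Add(Rational(141, 176), 112) = Rational(19853, 176)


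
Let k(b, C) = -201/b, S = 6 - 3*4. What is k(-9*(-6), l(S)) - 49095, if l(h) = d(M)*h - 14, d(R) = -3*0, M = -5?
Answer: -883777/18 ≈ -49099.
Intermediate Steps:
S = -6 (S = 6 - 12 = -6)
d(R) = 0
l(h) = -14 (l(h) = 0*h - 14 = 0 - 14 = -14)
k(-9*(-6), l(S)) - 49095 = -201/((-9*(-6))) - 49095 = -201/54 - 49095 = -201*1/54 - 49095 = -67/18 - 49095 = -883777/18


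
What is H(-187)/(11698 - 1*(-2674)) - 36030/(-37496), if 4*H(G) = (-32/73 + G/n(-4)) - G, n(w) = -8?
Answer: 151779002981/157356613504 ≈ 0.96455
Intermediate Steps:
H(G) = -8/73 - 9*G/32 (H(G) = ((-32/73 + G/(-8)) - G)/4 = ((-32*1/73 + G*(-⅛)) - G)/4 = ((-32/73 - G/8) - G)/4 = (-32/73 - 9*G/8)/4 = -8/73 - 9*G/32)
H(-187)/(11698 - 1*(-2674)) - 36030/(-37496) = (-8/73 - 9/32*(-187))/(11698 - 1*(-2674)) - 36030/(-37496) = (-8/73 + 1683/32)/(11698 + 2674) - 36030*(-1/37496) = (122603/2336)/14372 + 18015/18748 = (122603/2336)*(1/14372) + 18015/18748 = 122603/33572992 + 18015/18748 = 151779002981/157356613504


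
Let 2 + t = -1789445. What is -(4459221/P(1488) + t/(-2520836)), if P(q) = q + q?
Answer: -937190851919/625167328 ≈ -1499.1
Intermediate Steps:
t = -1789447 (t = -2 - 1789445 = -1789447)
P(q) = 2*q
-(4459221/P(1488) + t/(-2520836)) = -(4459221/((2*1488)) - 1789447/(-2520836)) = -(4459221/2976 - 1789447*(-1/2520836)) = -(4459221*(1/2976) + 1789447/2520836) = -(1486407/992 + 1789447/2520836) = -1*937190851919/625167328 = -937190851919/625167328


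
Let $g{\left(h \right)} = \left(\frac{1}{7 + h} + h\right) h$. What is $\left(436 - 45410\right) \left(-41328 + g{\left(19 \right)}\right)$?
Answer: $\frac{23951420901}{13} \approx 1.8424 \cdot 10^{9}$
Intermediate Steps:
$g{\left(h \right)} = h \left(h + \frac{1}{7 + h}\right)$ ($g{\left(h \right)} = \left(h + \frac{1}{7 + h}\right) h = h \left(h + \frac{1}{7 + h}\right)$)
$\left(436 - 45410\right) \left(-41328 + g{\left(19 \right)}\right) = \left(436 - 45410\right) \left(-41328 + \frac{19 \left(1 + 19^{2} + 7 \cdot 19\right)}{7 + 19}\right) = - 44974 \left(-41328 + \frac{19 \left(1 + 361 + 133\right)}{26}\right) = - 44974 \left(-41328 + 19 \cdot \frac{1}{26} \cdot 495\right) = - 44974 \left(-41328 + \frac{9405}{26}\right) = \left(-44974\right) \left(- \frac{1065123}{26}\right) = \frac{23951420901}{13}$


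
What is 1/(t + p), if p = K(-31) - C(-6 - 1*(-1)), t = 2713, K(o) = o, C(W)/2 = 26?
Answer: 1/2630 ≈ 0.00038023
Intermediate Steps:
C(W) = 52 (C(W) = 2*26 = 52)
p = -83 (p = -31 - 1*52 = -31 - 52 = -83)
1/(t + p) = 1/(2713 - 83) = 1/2630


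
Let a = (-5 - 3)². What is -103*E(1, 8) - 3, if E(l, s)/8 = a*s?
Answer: -421891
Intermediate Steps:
a = 64 (a = (-8)² = 64)
E(l, s) = 512*s (E(l, s) = 8*(64*s) = 512*s)
-103*E(1, 8) - 3 = -52736*8 - 3 = -103*4096 - 3 = -421888 - 3 = -421891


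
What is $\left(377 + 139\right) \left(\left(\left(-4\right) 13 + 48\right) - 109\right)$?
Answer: $-58308$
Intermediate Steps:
$\left(377 + 139\right) \left(\left(\left(-4\right) 13 + 48\right) - 109\right) = 516 \left(\left(-52 + 48\right) - 109\right) = 516 \left(-4 - 109\right) = 516 \left(-113\right) = -58308$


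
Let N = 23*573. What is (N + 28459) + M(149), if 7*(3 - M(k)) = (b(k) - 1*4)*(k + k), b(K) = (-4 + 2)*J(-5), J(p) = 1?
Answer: 293275/7 ≈ 41896.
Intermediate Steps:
N = 13179
b(K) = -2 (b(K) = (-4 + 2)*1 = -2*1 = -2)
M(k) = 3 + 12*k/7 (M(k) = 3 - (-2 - 1*4)*(k + k)/7 = 3 - (-2 - 4)*2*k/7 = 3 - (-6)*2*k/7 = 3 - (-12)*k/7 = 3 + 12*k/7)
(N + 28459) + M(149) = (13179 + 28459) + (3 + (12/7)*149) = 41638 + (3 + 1788/7) = 41638 + 1809/7 = 293275/7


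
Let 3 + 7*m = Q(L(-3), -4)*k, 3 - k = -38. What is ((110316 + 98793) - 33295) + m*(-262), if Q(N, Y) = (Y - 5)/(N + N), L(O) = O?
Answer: 1215371/7 ≈ 1.7362e+5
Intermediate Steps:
Q(N, Y) = (-5 + Y)/(2*N) (Q(N, Y) = (-5 + Y)/((2*N)) = (-5 + Y)*(1/(2*N)) = (-5 + Y)/(2*N))
k = 41 (k = 3 - 1*(-38) = 3 + 38 = 41)
m = 117/14 (m = -3/7 + (((½)*(-5 - 4)/(-3))*41)/7 = -3/7 + (((½)*(-⅓)*(-9))*41)/7 = -3/7 + ((3/2)*41)/7 = -3/7 + (⅐)*(123/2) = -3/7 + 123/14 = 117/14 ≈ 8.3571)
((110316 + 98793) - 33295) + m*(-262) = ((110316 + 98793) - 33295) + (117/14)*(-262) = (209109 - 33295) - 15327/7 = 175814 - 15327/7 = 1215371/7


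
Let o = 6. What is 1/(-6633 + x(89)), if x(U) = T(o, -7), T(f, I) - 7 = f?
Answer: -1/6620 ≈ -0.00015106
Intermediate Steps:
T(f, I) = 7 + f
x(U) = 13 (x(U) = 7 + 6 = 13)
1/(-6633 + x(89)) = 1/(-6633 + 13) = 1/(-6620) = -1/6620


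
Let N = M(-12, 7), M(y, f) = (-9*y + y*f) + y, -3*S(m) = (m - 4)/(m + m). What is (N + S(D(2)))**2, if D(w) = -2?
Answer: 529/4 ≈ 132.25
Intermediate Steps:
S(m) = -(-4 + m)/(6*m) (S(m) = -(m - 4)/(3*(m + m)) = -(-4 + m)/(3*(2*m)) = -(-4 + m)*1/(2*m)/3 = -(-4 + m)/(6*m))
M(y, f) = -8*y + f*y (M(y, f) = (-9*y + f*y) + y = -8*y + f*y)
N = 12 (N = -12*(-8 + 7) = -12*(-1) = 12)
(N + S(D(2)))**2 = (12 + (1/6)*(4 - 1*(-2))/(-2))**2 = (12 + (1/6)*(-1/2)*(4 + 2))**2 = (12 + (1/6)*(-1/2)*6)**2 = (12 - 1/2)**2 = (23/2)**2 = 529/4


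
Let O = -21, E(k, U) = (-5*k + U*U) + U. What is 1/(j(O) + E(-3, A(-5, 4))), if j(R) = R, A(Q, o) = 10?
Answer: 1/104 ≈ 0.0096154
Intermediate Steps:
E(k, U) = U + U² - 5*k (E(k, U) = (-5*k + U²) + U = (U² - 5*k) + U = U + U² - 5*k)
1/(j(O) + E(-3, A(-5, 4))) = 1/(-21 + (10 + 10² - 5*(-3))) = 1/(-21 + (10 + 100 + 15)) = 1/(-21 + 125) = 1/104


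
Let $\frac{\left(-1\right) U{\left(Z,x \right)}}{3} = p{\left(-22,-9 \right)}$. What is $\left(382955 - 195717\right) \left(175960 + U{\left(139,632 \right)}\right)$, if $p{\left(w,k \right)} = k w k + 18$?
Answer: $33937261976$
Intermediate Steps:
$p{\left(w,k \right)} = 18 + w k^{2}$ ($p{\left(w,k \right)} = w k^{2} + 18 = 18 + w k^{2}$)
$U{\left(Z,x \right)} = 5292$ ($U{\left(Z,x \right)} = - 3 \left(18 - 22 \left(-9\right)^{2}\right) = - 3 \left(18 - 1782\right) = \left(-3\right) \left(-1764\right) = 5292$)
$\left(382955 - 195717\right) \left(175960 + U{\left(139,632 \right)}\right) = \left(382955 - 195717\right) \left(175960 + 5292\right) = 187238 \cdot 181252 = 33937261976$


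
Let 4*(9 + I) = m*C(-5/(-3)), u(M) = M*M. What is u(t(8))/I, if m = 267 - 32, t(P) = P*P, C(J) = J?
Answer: 49152/1067 ≈ 46.066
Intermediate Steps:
t(P) = P**2
u(M) = M**2
m = 235
I = 1067/12 (I = -9 + (235*(-5/(-3)))/4 = -9 + (235*(-5*(-1/3)))/4 = -9 + (235*(5/3))/4 = -9 + (1/4)*(1175/3) = -9 + 1175/12 = 1067/12 ≈ 88.917)
u(t(8))/I = (8**2)**2/(1067/12) = 64**2*(12/1067) = 4096*(12/1067) = 49152/1067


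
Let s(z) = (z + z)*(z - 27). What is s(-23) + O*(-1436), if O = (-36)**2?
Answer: -1858756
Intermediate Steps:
O = 1296
s(z) = 2*z*(-27 + z) (s(z) = (2*z)*(-27 + z) = 2*z*(-27 + z))
s(-23) + O*(-1436) = 2*(-23)*(-27 - 23) + 1296*(-1436) = 2*(-23)*(-50) - 1861056 = 2300 - 1861056 = -1858756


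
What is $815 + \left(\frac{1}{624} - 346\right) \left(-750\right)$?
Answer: $\frac{27072635}{104} \approx 2.6031 \cdot 10^{5}$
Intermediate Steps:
$815 + \left(\frac{1}{624} - 346\right) \left(-750\right) = 815 - - \frac{26987875}{104} = 815 + \frac{26987875}{104} = \frac{27072635}{104}$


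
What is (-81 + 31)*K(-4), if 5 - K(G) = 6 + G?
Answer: -150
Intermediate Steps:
K(G) = -1 - G (K(G) = 5 - (6 + G) = 5 + (-6 - G) = -1 - G)
(-81 + 31)*K(-4) = (-81 + 31)*(-1 - 1*(-4)) = -50*(-1 + 4) = -50*3 = -150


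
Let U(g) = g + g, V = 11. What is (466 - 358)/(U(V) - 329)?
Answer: -108/307 ≈ -0.35179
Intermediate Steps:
U(g) = 2*g
(466 - 358)/(U(V) - 329) = (466 - 358)/(2*11 - 329) = 108/(22 - 329) = 108/(-307) = 108*(-1/307) = -108/307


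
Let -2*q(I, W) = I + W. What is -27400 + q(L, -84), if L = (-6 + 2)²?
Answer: -27366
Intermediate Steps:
L = 16 (L = (-4)² = 16)
q(I, W) = -I/2 - W/2 (q(I, W) = -(I + W)/2 = -I/2 - W/2)
-27400 + q(L, -84) = -27400 + (-½*16 - ½*(-84)) = -27400 + (-8 + 42) = -27400 + 34 = -27366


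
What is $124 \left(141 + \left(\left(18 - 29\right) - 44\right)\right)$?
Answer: $10664$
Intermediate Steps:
$124 \left(141 + \left(\left(18 - 29\right) - 44\right)\right) = 124 \left(141 - 55\right) = 124 \cdot 86 = 10664$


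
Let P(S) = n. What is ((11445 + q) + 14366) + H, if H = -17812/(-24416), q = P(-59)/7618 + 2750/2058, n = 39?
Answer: 6786395314519/262905384 ≈ 25813.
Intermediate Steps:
P(S) = 39
q = 808837/602994 (q = 39/7618 + 2750/2058 = 39*(1/7618) + 2750*(1/2058) = 3/586 + 1375/1029 = 808837/602994 ≈ 1.3414)
H = 4453/6104 (H = -17812*(-1/24416) = 4453/6104 ≈ 0.72952)
((11445 + q) + 14366) + H = ((11445 + 808837/602994) + 14366) + 4453/6104 = (6902075167/602994 + 14366) + 4453/6104 = 15564686971/602994 + 4453/6104 = 6786395314519/262905384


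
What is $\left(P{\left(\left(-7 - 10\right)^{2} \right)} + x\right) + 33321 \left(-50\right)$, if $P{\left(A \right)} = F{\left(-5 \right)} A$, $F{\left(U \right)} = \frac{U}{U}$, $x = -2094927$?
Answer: $-3760688$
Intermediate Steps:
$F{\left(U \right)} = 1$
$P{\left(A \right)} = A$ ($P{\left(A \right)} = 1 A = A$)
$\left(P{\left(\left(-7 - 10\right)^{2} \right)} + x\right) + 33321 \left(-50\right) = \left(\left(-7 - 10\right)^{2} - 2094927\right) + 33321 \left(-50\right) = \left(\left(-17\right)^{2} - 2094927\right) - 1666050 = \left(289 - 2094927\right) - 1666050 = -2094638 - 1666050 = -3760688$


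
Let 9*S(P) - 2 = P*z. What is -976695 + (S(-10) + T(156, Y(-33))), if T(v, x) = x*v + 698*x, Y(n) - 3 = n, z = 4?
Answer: -9020873/9 ≈ -1.0023e+6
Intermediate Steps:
Y(n) = 3 + n
S(P) = 2/9 + 4*P/9 (S(P) = 2/9 + (P*4)/9 = 2/9 + (4*P)/9 = 2/9 + 4*P/9)
T(v, x) = 698*x + v*x (T(v, x) = v*x + 698*x = 698*x + v*x)
-976695 + (S(-10) + T(156, Y(-33))) = -976695 + ((2/9 + (4/9)*(-10)) + (3 - 33)*(698 + 156)) = -976695 + ((2/9 - 40/9) - 30*854) = -976695 + (-38/9 - 25620) = -976695 - 230618/9 = -9020873/9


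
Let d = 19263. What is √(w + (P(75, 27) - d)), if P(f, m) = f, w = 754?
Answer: I*√18434 ≈ 135.77*I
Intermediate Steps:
√(w + (P(75, 27) - d)) = √(754 + (75 - 1*19263)) = √(754 + (75 - 19263)) = √(754 - 19188) = √(-18434) = I*√18434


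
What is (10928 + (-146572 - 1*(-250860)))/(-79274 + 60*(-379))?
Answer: -57608/51007 ≈ -1.1294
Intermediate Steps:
(10928 + (-146572 - 1*(-250860)))/(-79274 + 60*(-379)) = (10928 + (-146572 + 250860))/(-79274 - 22740) = (10928 + 104288)/(-102014) = 115216*(-1/102014) = -57608/51007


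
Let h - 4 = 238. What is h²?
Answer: 58564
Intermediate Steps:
h = 242 (h = 4 + 238 = 242)
h² = 242² = 58564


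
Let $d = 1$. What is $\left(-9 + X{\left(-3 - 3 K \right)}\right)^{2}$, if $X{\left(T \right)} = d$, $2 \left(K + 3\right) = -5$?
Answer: $64$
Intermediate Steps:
$K = - \frac{11}{2}$ ($K = -3 + \frac{1}{2} \left(-5\right) = -3 - \frac{5}{2} = - \frac{11}{2} \approx -5.5$)
$X{\left(T \right)} = 1$
$\left(-9 + X{\left(-3 - 3 K \right)}\right)^{2} = \left(-9 + 1\right)^{2} = \left(-8\right)^{2} = 64$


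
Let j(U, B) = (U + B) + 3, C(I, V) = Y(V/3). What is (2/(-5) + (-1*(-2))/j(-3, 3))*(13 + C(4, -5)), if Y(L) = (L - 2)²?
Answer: 952/135 ≈ 7.0518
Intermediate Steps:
Y(L) = (-2 + L)²
C(I, V) = (-2 + V/3)²
j(U, B) = 3 + B + U (j(U, B) = (B + U) + 3 = 3 + B + U)
(2/(-5) + (-1*(-2))/j(-3, 3))*(13 + C(4, -5)) = (2/(-5) + (-1*(-2))/(3 + 3 - 3))*(13 + (-6 - 5)²/9) = (2*(-⅕) + 2/3)*(13 + (⅑)*(-11)²) = (-⅖ + 2*(⅓))*(13 + (⅑)*121) = (-⅖ + ⅔)*(13 + 121/9) = (4/15)*(238/9) = 952/135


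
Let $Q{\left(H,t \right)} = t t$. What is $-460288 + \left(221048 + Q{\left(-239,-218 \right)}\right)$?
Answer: $-191716$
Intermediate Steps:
$Q{\left(H,t \right)} = t^{2}$
$-460288 + \left(221048 + Q{\left(-239,-218 \right)}\right) = -460288 + \left(221048 + \left(-218\right)^{2}\right) = -460288 + \left(221048 + 47524\right) = -460288 + 268572 = -191716$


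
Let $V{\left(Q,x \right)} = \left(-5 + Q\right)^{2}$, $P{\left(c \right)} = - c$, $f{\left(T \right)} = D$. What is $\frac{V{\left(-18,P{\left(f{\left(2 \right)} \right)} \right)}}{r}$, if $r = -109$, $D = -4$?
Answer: $- \frac{529}{109} \approx -4.8532$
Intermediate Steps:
$f{\left(T \right)} = -4$
$\frac{V{\left(-18,P{\left(f{\left(2 \right)} \right)} \right)}}{r} = \frac{\left(-5 - 18\right)^{2}}{-109} = \left(-23\right)^{2} \left(- \frac{1}{109}\right) = 529 \left(- \frac{1}{109}\right) = - \frac{529}{109}$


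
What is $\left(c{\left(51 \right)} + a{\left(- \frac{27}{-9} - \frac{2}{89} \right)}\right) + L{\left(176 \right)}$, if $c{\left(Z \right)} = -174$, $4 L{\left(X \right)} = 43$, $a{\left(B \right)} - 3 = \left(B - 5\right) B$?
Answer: $- \frac{5268161}{31684} \approx -166.27$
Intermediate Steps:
$a{\left(B \right)} = 3 + B \left(-5 + B\right)$ ($a{\left(B \right)} = 3 + \left(B - 5\right) B = 3 + \left(-5 + B\right) B = 3 + B \left(-5 + B\right)$)
$L{\left(X \right)} = \frac{43}{4}$ ($L{\left(X \right)} = \frac{1}{4} \cdot 43 = \frac{43}{4}$)
$\left(c{\left(51 \right)} + a{\left(- \frac{27}{-9} - \frac{2}{89} \right)}\right) + L{\left(176 \right)} = \left(-174 + \left(3 + \left(- \frac{27}{-9} - \frac{2}{89}\right)^{2} - 5 \left(- \frac{27}{-9} - \frac{2}{89}\right)\right)\right) + \frac{43}{4} = \left(-174 + \left(3 + \left(\left(-27\right) \left(- \frac{1}{9}\right) - \frac{2}{89}\right)^{2} - 5 \left(\left(-27\right) \left(- \frac{1}{9}\right) - \frac{2}{89}\right)\right)\right) + \frac{43}{4} = \left(-174 + \left(3 + \left(3 - \frac{2}{89}\right)^{2} - 5 \left(3 - \frac{2}{89}\right)\right)\right) + \frac{43}{4} = \left(-174 + \left(3 + \left(\frac{265}{89}\right)^{2} - \frac{1325}{89}\right)\right) + \frac{43}{4} = \left(-174 + \left(3 + \frac{70225}{7921} - \frac{1325}{89}\right)\right) + \frac{43}{4} = \left(-174 - \frac{23937}{7921}\right) + \frac{43}{4} = - \frac{1402191}{7921} + \frac{43}{4} = - \frac{5268161}{31684}$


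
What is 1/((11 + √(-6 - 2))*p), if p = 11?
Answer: 1/129 - 2*I*√2/1419 ≈ 0.0077519 - 0.0019933*I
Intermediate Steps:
1/((11 + √(-6 - 2))*p) = 1/((11 + √(-6 - 2))*11) = 1/((11 + √(-8))*11) = 1/((11 + 2*I*√2)*11) = 1/(121 + 22*I*√2)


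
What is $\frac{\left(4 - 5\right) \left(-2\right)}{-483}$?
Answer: $- \frac{2}{483} \approx -0.0041408$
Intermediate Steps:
$\frac{\left(4 - 5\right) \left(-2\right)}{-483} = \left(-1\right) \left(-2\right) \left(- \frac{1}{483}\right) = 2 \left(- \frac{1}{483}\right) = - \frac{2}{483}$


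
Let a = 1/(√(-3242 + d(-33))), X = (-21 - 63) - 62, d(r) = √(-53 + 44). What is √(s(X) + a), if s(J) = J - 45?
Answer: √(-191 + (-3242 + 3*I)^(-½)) ≈ 0.00064 - 13.82*I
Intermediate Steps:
d(r) = 3*I (d(r) = √(-9) = 3*I)
X = -146 (X = -84 - 62 = -146)
a = (-3242 + 3*I)^(-½) (a = 1/(√(-3242 + 3*I)) = (-3242 + 3*I)^(-½) ≈ 8.13e-6 - 0.017563*I)
s(J) = -45 + J
√(s(X) + a) = √((-45 - 146) + (-3242 + 3*I)^(-½)) = √(-191 + (-3242 + 3*I)^(-½))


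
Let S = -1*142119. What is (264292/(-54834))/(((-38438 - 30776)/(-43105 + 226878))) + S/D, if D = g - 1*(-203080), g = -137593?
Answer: 220108723824254/20711794377651 ≈ 10.627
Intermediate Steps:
S = -142119
D = 65487 (D = -137593 - 1*(-203080) = -137593 + 203080 = 65487)
(264292/(-54834))/(((-38438 - 30776)/(-43105 + 226878))) + S/D = (264292/(-54834))/(((-38438 - 30776)/(-43105 + 226878))) - 142119/65487 = (264292*(-1/54834))/((-69214/183773)) - 142119*1/65487 = -132146/(27417*((-69214*1/183773))) - 47373/21829 = -132146/(27417*(-69214/183773)) - 47373/21829 = -132146/27417*(-183773/69214) - 47373/21829 = 12142433429/948820119 - 47373/21829 = 220108723824254/20711794377651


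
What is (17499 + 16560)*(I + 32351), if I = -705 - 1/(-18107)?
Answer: 19516288015257/18107 ≈ 1.0778e+9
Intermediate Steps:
I = -12765434/18107 (I = -705 - 1*(-1/18107) = -705 + 1/18107 = -12765434/18107 ≈ -705.00)
(17499 + 16560)*(I + 32351) = (17499 + 16560)*(-12765434/18107 + 32351) = 34059*(573014123/18107) = 19516288015257/18107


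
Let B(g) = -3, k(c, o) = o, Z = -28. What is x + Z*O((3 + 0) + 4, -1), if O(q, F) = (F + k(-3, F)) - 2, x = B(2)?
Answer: 109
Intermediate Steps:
x = -3
O(q, F) = -2 + 2*F (O(q, F) = (F + F) - 2 = 2*F - 2 = -2 + 2*F)
x + Z*O((3 + 0) + 4, -1) = -3 - 28*(-2 + 2*(-1)) = -3 - 28*(-2 - 2) = -3 - 28*(-4) = -3 + 112 = 109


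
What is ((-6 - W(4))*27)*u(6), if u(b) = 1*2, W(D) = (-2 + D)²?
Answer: -540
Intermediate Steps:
u(b) = 2
((-6 - W(4))*27)*u(6) = ((-6 - (-2 + 4)²)*27)*2 = ((-6 - 1*2²)*27)*2 = ((-6 - 1*4)*27)*2 = ((-6 - 4)*27)*2 = -10*27*2 = -270*2 = -540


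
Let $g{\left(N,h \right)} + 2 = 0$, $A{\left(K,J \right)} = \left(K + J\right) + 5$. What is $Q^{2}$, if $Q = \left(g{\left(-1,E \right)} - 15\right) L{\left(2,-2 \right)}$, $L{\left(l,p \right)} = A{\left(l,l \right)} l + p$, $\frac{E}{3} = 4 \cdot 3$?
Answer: $73984$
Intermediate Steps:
$A{\left(K,J \right)} = 5 + J + K$ ($A{\left(K,J \right)} = \left(J + K\right) + 5 = 5 + J + K$)
$E = 36$ ($E = 3 \cdot 4 \cdot 3 = 3 \cdot 12 = 36$)
$g{\left(N,h \right)} = -2$ ($g{\left(N,h \right)} = -2 + 0 = -2$)
$L{\left(l,p \right)} = p + l \left(5 + 2 l\right)$ ($L{\left(l,p \right)} = \left(5 + l + l\right) l + p = \left(5 + 2 l\right) l + p = l \left(5 + 2 l\right) + p = p + l \left(5 + 2 l\right)$)
$Q = -272$ ($Q = \left(-2 - 15\right) \left(-2 + 2 \left(5 + 2 \cdot 2\right)\right) = \left(-2 - 15\right) \left(-2 + 2 \left(5 + 4\right)\right) = - 17 \left(-2 + 2 \cdot 9\right) = - 17 \left(-2 + 18\right) = \left(-17\right) 16 = -272$)
$Q^{2} = \left(-272\right)^{2} = 73984$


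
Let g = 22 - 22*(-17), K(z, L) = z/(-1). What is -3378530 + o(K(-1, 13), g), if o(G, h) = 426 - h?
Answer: -3378500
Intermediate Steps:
K(z, L) = -z (K(z, L) = z*(-1) = -z)
g = 396 (g = 22 + 374 = 396)
-3378530 + o(K(-1, 13), g) = -3378530 + (426 - 1*396) = -3378530 + (426 - 396) = -3378530 + 30 = -3378500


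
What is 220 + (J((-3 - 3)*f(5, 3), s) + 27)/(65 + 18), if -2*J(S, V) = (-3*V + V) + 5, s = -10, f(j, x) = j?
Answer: 36549/166 ≈ 220.17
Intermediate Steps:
J(S, V) = -5/2 + V (J(S, V) = -((-3*V + V) + 5)/2 = -(-2*V + 5)/2 = -(5 - 2*V)/2 = -5/2 + V)
220 + (J((-3 - 3)*f(5, 3), s) + 27)/(65 + 18) = 220 + ((-5/2 - 10) + 27)/(65 + 18) = 220 + (-25/2 + 27)/83 = 220 + (29/2)*(1/83) = 220 + 29/166 = 36549/166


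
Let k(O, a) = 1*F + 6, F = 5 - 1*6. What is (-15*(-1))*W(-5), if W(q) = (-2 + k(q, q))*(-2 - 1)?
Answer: -135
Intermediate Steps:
F = -1 (F = 5 - 6 = -1)
k(O, a) = 5 (k(O, a) = 1*(-1) + 6 = -1 + 6 = 5)
W(q) = -9 (W(q) = (-2 + 5)*(-2 - 1) = 3*(-3) = -9)
(-15*(-1))*W(-5) = -15*(-1)*(-9) = 15*(-9) = -135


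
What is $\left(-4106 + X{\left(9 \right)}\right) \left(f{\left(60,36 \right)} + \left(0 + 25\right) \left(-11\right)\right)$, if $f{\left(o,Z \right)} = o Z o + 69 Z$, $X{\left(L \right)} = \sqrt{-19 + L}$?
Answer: $-541207754 + 131809 i \sqrt{10} \approx -5.4121 \cdot 10^{8} + 4.1682 \cdot 10^{5} i$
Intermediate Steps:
$f{\left(o,Z \right)} = 69 Z + Z o^{2}$ ($f{\left(o,Z \right)} = Z o o + 69 Z = Z o^{2} + 69 Z = 69 Z + Z o^{2}$)
$\left(-4106 + X{\left(9 \right)}\right) \left(f{\left(60,36 \right)} + \left(0 + 25\right) \left(-11\right)\right) = \left(-4106 + \sqrt{-19 + 9}\right) \left(36 \left(69 + 60^{2}\right) + \left(0 + 25\right) \left(-11\right)\right) = \left(-4106 + \sqrt{-10}\right) \left(36 \left(69 + 3600\right) + 25 \left(-11\right)\right) = \left(-4106 + i \sqrt{10}\right) \left(36 \cdot 3669 - 275\right) = \left(-4106 + i \sqrt{10}\right) \left(132084 - 275\right) = \left(-4106 + i \sqrt{10}\right) 131809 = -541207754 + 131809 i \sqrt{10}$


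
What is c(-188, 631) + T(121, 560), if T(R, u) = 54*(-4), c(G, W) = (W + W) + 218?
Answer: 1264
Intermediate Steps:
c(G, W) = 218 + 2*W (c(G, W) = 2*W + 218 = 218 + 2*W)
T(R, u) = -216
c(-188, 631) + T(121, 560) = (218 + 2*631) - 216 = (218 + 1262) - 216 = 1480 - 216 = 1264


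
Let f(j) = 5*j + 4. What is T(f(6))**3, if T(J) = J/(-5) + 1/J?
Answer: -1524845951/4913000 ≈ -310.37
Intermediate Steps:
f(j) = 4 + 5*j
T(J) = 1/J - J/5 (T(J) = J*(-1/5) + 1/J = -J/5 + 1/J = 1/J - J/5)
T(f(6))**3 = (1/(4 + 5*6) - (4 + 5*6)/5)**3 = (1/(4 + 30) - (4 + 30)/5)**3 = (1/34 - 1/5*34)**3 = (1/34 - 34/5)**3 = (-1151/170)**3 = -1524845951/4913000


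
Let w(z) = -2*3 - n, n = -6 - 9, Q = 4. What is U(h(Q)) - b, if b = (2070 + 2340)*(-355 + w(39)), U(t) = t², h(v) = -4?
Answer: 1525876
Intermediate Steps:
n = -15
w(z) = 9 (w(z) = -2*3 - 1*(-15) = -6 + 15 = 9)
b = -1525860 (b = (2070 + 2340)*(-355 + 9) = 4410*(-346) = -1525860)
U(h(Q)) - b = (-4)² - 1*(-1525860) = 16 + 1525860 = 1525876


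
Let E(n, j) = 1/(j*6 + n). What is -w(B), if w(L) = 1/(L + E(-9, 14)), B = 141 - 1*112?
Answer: -75/2176 ≈ -0.034467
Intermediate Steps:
B = 29 (B = 141 - 112 = 29)
E(n, j) = 1/(n + 6*j) (E(n, j) = 1/(6*j + n) = 1/(n + 6*j))
w(L) = 1/(1/75 + L) (w(L) = 1/(L + 1/(-9 + 6*14)) = 1/(L + 1/(-9 + 84)) = 1/(L + 1/75) = 1/(1/75 + L))
-w(B) = -75/(1 + 75*29) = -75/(1 + 2175) = -75/2176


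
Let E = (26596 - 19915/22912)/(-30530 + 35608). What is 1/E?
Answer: 116347136/609347637 ≈ 0.19094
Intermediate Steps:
E = 609347637/116347136 (E = (26596 - 19915*1/22912)/5078 = (26596 - 19915/22912)*(1/5078) = (609347637/22912)*(1/5078) = 609347637/116347136 ≈ 5.2373)
1/E = 1/(609347637/116347136) = 116347136/609347637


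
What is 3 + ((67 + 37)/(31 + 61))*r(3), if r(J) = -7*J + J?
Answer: -399/23 ≈ -17.348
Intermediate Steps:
r(J) = -6*J
3 + ((67 + 37)/(31 + 61))*r(3) = 3 + ((67 + 37)/(31 + 61))*(-6*3) = 3 + (104/92)*(-18) = 3 + (104*(1/92))*(-18) = 3 + (26/23)*(-18) = 3 - 468/23 = -399/23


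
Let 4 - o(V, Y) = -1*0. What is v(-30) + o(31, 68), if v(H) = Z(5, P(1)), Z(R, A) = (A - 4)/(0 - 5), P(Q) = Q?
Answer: 23/5 ≈ 4.6000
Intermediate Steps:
Z(R, A) = ⅘ - A/5 (Z(R, A) = (-4 + A)/(-5) = (-4 + A)*(-⅕) = ⅘ - A/5)
v(H) = ⅗ (v(H) = ⅘ - ⅕*1 = ⅘ - ⅕ = ⅗)
o(V, Y) = 4 (o(V, Y) = 4 - (-1)*0 = 4 - 1*0 = 4 + 0 = 4)
v(-30) + o(31, 68) = ⅗ + 4 = 23/5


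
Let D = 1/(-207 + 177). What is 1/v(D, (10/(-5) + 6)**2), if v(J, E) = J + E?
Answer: 30/479 ≈ 0.062630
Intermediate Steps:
D = -1/30 (D = 1/(-30) = -1/30 ≈ -0.033333)
v(J, E) = E + J
1/v(D, (10/(-5) + 6)**2) = 1/((10/(-5) + 6)**2 - 1/30) = 1/((10*(-1/5) + 6)**2 - 1/30) = 1/((-2 + 6)**2 - 1/30) = 1/(4**2 - 1/30) = 1/(16 - 1/30) = 1/(479/30) = 30/479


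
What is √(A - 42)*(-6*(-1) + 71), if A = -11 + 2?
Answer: 77*I*√51 ≈ 549.89*I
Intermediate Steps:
A = -9
√(A - 42)*(-6*(-1) + 71) = √(-9 - 42)*(-6*(-1) + 71) = √(-51)*(6 + 71) = (I*√51)*77 = 77*I*√51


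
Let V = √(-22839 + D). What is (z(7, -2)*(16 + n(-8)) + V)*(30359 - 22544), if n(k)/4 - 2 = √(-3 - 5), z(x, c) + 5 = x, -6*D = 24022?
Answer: 375120 + 10420*I*√15099 + 125040*I*√2 ≈ 3.7512e+5 + 1.4572e+6*I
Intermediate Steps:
D = -12011/3 (D = -⅙*24022 = -12011/3 ≈ -4003.7)
z(x, c) = -5 + x
n(k) = 8 + 8*I*√2 (n(k) = 8 + 4*√(-3 - 5) = 8 + 4*√(-8) = 8 + 4*(2*I*√2) = 8 + 8*I*√2)
V = 4*I*√15099/3 (V = √(-22839 - 12011/3) = √(-80528/3) = 4*I*√15099/3 ≈ 163.84*I)
(z(7, -2)*(16 + n(-8)) + V)*(30359 - 22544) = ((-5 + 7)*(16 + (8 + 8*I*√2)) + 4*I*√15099/3)*(30359 - 22544) = (2*(24 + 8*I*√2) + 4*I*√15099/3)*7815 = ((48 + 16*I*√2) + 4*I*√15099/3)*7815 = (48 + 16*I*√2 + 4*I*√15099/3)*7815 = 375120 + 10420*I*√15099 + 125040*I*√2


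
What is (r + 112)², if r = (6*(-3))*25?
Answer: 114244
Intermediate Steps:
r = -450 (r = -18*25 = -450)
(r + 112)² = (-450 + 112)² = (-338)² = 114244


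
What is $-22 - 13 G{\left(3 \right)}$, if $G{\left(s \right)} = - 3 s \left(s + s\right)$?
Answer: $680$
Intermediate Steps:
$G{\left(s \right)} = - 6 s^{2}$ ($G{\left(s \right)} = - 3 s 2 s = - 6 s^{2}$)
$-22 - 13 G{\left(3 \right)} = -22 - 13 \left(- 6 \cdot 3^{2}\right) = -22 - 13 \left(\left(-6\right) 9\right) = -22 - -702 = -22 + 702 = 680$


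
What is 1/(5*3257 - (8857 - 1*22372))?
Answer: 1/29800 ≈ 3.3557e-5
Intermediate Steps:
1/(5*3257 - (8857 - 1*22372)) = 1/(16285 - (8857 - 22372)) = 1/(16285 - 1*(-13515)) = 1/(16285 + 13515) = 1/29800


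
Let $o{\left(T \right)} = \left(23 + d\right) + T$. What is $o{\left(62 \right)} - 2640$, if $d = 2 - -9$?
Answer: $-2544$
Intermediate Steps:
$d = 11$ ($d = 2 + 9 = 11$)
$o{\left(T \right)} = 34 + T$ ($o{\left(T \right)} = \left(23 + 11\right) + T = 34 + T$)
$o{\left(62 \right)} - 2640 = \left(34 + 62\right) - 2640 = 96 - 2640 = -2544$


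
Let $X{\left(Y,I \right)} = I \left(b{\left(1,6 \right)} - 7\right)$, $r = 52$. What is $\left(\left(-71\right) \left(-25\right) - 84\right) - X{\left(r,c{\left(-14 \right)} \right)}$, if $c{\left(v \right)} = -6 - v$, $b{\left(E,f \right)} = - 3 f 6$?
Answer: $2611$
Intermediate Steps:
$b{\left(E,f \right)} = - 18 f$
$X{\left(Y,I \right)} = - 115 I$ ($X{\left(Y,I \right)} = I \left(\left(-18\right) 6 - 7\right) = I \left(-108 - 7\right) = I \left(-115\right) = - 115 I$)
$\left(\left(-71\right) \left(-25\right) - 84\right) - X{\left(r,c{\left(-14 \right)} \right)} = \left(\left(-71\right) \left(-25\right) - 84\right) - - 115 \left(-6 - -14\right) = \left(1775 - 84\right) - - 115 \left(-6 + 14\right) = 1691 - \left(-115\right) 8 = 1691 - -920 = 1691 + 920 = 2611$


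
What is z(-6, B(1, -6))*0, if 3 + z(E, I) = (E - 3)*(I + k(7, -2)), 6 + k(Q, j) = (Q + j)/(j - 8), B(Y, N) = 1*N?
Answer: 0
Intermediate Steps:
B(Y, N) = N
k(Q, j) = -6 + (Q + j)/(-8 + j) (k(Q, j) = -6 + (Q + j)/(j - 8) = -6 + (Q + j)/(-8 + j))
z(E, I) = -3 + (-3 + E)*(-13/2 + I) (z(E, I) = -3 + (E - 3)*(I + (48 + 7 - 5*(-2))/(-8 - 2)) = -3 + (-3 + E)*(I + (48 + 7 + 10)/(-10)) = -3 + (-3 + E)*(I - 1/10*65) = -3 + (-3 + E)*(I - 13/2) = -3 + (-3 + E)*(-13/2 + I))
z(-6, B(1, -6))*0 = (33/2 - 3*(-6) - 13/2*(-6) - 6*(-6))*0 = (33/2 + 18 + 39 + 36)*0 = (219/2)*0 = 0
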